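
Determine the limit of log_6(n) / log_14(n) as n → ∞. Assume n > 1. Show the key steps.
lim = ln(14) / ln(6) = log_6(14)

Change of base: log_6(n) = ln n / ln 6 and log_14(n) = ln n / ln 14. The ratio is (ln n / ln 6) · (ln 14 / ln n) = ln 14 / ln 6, a constant independent of n. So the limit is ln 14 / ln 6 = log_6(14).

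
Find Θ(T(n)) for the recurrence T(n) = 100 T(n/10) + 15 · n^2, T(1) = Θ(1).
T(n) = Θ(n^2 log n)

log_10 100 = 2, and f(n) = 15 · n^2 = Θ(n^(log_10 100)). This is Case 2 of the master theorem: T(n) = Θ(f(n) · log n) = Θ(n^2 log n).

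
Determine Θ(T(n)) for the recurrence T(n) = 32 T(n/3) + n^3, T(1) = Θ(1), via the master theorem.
T(n) = Θ(n^(log_3 32))

Master theorem: compare f(n) = n^3 to n^(log_3 32) where log_3 32 ≈ 3.155. Since 3 < log_3 32, we have f(n) = O(n^(log_3 32 − ε)) for some ε > 0 — Case 1. Hence T(n) = Θ(n^(log_3 32)).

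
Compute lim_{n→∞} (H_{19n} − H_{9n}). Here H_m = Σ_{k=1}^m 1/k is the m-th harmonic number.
lim = ln(19/9)

Euler-Maclaurin gives H_m = ln m + γ + 1/(2m) + O(1/m^2). The γ and O(1/m) terms cancel in the difference:
  H_{19n} − H_{9n} = ln(19n) − ln(9n) + O(1/n) = ln(19/9) + O(1/n).
Hence the limit is ln(19/9).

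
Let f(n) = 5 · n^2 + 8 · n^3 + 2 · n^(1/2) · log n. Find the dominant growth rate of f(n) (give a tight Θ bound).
f(n) ∈ Θ(n^3)

Compare the terms by growth order. For large n, n^a · (log n)^b dominates n^a' · (log n)^b' iff a > a', or (a = a' and b > b'). Ranking the 3 terms shows the dominant one is 8 · n^3. Hence f(n) ∈ Θ(n^3).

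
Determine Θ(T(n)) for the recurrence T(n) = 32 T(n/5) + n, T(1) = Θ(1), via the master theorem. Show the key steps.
T(n) = Θ(n^(log_5 32))

Master theorem: compare f(n) = n to n^(log_5 32) where log_5 32 ≈ 2.153. Since 1 < log_5 32, we have f(n) = O(n^(log_5 32 − ε)) for some ε > 0 — Case 1. Hence T(n) = Θ(n^(log_5 32)).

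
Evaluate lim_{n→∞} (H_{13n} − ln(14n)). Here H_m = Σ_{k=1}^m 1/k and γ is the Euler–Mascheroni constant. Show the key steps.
lim = ln(13/14) + γ

By Euler-Maclaurin, H_m = ln m + γ + O(1/m). So
  H_{13n} − ln(14n) = ln(13n) + γ − ln(14n) + O(1/n)
                       = ln(13/14) + γ + O(1/n).
Hence the limit is ln(13/14) + γ.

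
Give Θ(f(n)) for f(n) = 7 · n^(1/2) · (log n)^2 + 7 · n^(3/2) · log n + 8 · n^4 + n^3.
f(n) ∈ Θ(n^4)

Compare the terms by growth order. For large n, n^a · (log n)^b dominates n^a' · (log n)^b' iff a > a', or (a = a' and b > b'). Ranking the 4 terms shows the dominant one is 8 · n^4. Hence f(n) ∈ Θ(n^4).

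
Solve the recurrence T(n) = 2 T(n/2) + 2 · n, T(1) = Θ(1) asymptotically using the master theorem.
T(n) = Θ(n log n)

log_2 2 = 1, and f(n) = 2 · n = Θ(n^(log_2 2)). This is Case 2 of the master theorem: T(n) = Θ(f(n) · log n) = Θ(n log n).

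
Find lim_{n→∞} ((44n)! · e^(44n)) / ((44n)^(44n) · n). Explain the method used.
lim = 0

Stirling: (44n)! ~ sqrt(2π·44n) · (44n/e)^(44n). Hence
  (44n)! · e^(44n) / (44n)^(44n) ~ sqrt(2π·44n).
Dividing by n: sqrt(2π·44n) / n = sqrt(2π·44) · n^((1−2)/2), so the expression behaves like sqrt(2π·44) · n^((1−2)/2) → 0.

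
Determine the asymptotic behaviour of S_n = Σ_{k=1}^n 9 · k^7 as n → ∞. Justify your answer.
S_n ~ 9 · n^8 / 8

By integral comparison (Euler-Maclaurin), Σ_{k=1}^n 9 · k^7 = 9 · ∫_0^n x^7 dx + O(n^7) = 9 · n^8/8 + O(n^7). (Equivalently, Faulhaber's formula gives the same leading term.)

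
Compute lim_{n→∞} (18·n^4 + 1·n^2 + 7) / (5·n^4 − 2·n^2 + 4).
lim = 18/5

For large n the leading n^4 terms dominate both numerator and denominator. Dividing top and bottom by n^4, every other term tends to 0, leaving 18/5.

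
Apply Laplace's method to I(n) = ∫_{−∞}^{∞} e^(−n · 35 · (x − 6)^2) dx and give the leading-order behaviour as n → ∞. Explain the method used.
I(n) = sqrt(π/(35n))

Here φ(x) = 35 · (x − 6)^2 has its unique minimum at x* = 6 with φ(x*) = 0 and φ''(x*) = 70. Laplace's method gives
  I(n) ~ e^(−n φ(x*)) · sqrt(2π / (n · φ''(x*))) = sqrt(2π / (70n)) = sqrt(π/(35n)).
This is exact: substituting u = (x − 6)·sqrt(35n) gives I(n) = (1/sqrt(35n)) ∫_{−∞}^{∞} e^(−u^2) du = sqrt(π/(35n)).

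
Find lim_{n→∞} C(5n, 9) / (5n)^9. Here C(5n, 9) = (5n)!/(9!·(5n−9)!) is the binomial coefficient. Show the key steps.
lim = 1/9! = 1/362880

With N = 5n → ∞: C(N, 9) / N^9 = [N(N−1)…(N−8)] / (9! · N^9) = (1/9!) · 1 · (1 − 1/(5n)) · … · (1 − 8/(5n)). Each factor → 1 as N → ∞, so the limit is 1/9! = 1/362880.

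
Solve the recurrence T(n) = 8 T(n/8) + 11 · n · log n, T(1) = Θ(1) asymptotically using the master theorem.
T(n) = Θ(n · (log n)^2)

Here log_8 8 = 1 and f(n) = 11 · n · log n = Θ(n^(log_8 8) · (log n)^1). This is the extended Case 2 of the master theorem (f matches the critical exponent up to log factors), giving T(n) = Θ(n^(log_8 8) · (log n)^(1+1)) = Θ(n · (log n)^2).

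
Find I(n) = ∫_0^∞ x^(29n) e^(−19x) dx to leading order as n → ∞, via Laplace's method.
I(n) ~ (sqrt(2π·29n) / 19) · (29n/(19e))^(29n)

Write the integrand as exp(29n ln x − 19x) and set f(x) = 29n ln x − 19x. Then f'(x) = 29n/x − 19 = 0 at x* = 29n/19, and f''(x*) = −29n/x*^2 = −19^2/(29n). Laplace's method (interior maximum) gives
  I(n) ~ e^(f(x*)) · sqrt(2π / |f''(x*)|)
        = exp(29n ln(29n/19) − 29n) · sqrt(2π · 29n / 19^2)
        = (29n/19)^(29n) e^(−29n) · sqrt(2π·29n) / 19
        = (sqrt(2π·29n) / 19) · (29n/(19e))^(29n).
This matches Γ(29n+1)/19^(29n+1) with Stirling applied to Γ.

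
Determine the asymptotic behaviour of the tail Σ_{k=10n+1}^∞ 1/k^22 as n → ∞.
Σ_{k>10n} 1/k^22 ~ 1/(21 · (10n)^21)

Compare to the integral: ∫_{10n}^∞ x^(−22) dx = [−x^(−21)/21]_{10n}^∞ = 1/((22−1)·(10n)^21). Euler-Maclaurin then gives
  Σ_{k>10n} 1/k^22 = ∫_{10n}^∞ dx/x^22 − 1/(2·(10n)^22) + O(1/(10n)^23).
(Equivalently this is ζ(22) − Σ_{k≤10n} 1/k^22.)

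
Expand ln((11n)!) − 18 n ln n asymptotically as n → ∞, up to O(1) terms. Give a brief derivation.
ln((11n)!) − 18 n ln n = −7 n ln n + 11(ln 11 − 1) n + (1/2) ln(2π·11n) + O(1/n)

Stirling: ln((11n)!) = 11n ln(11n) − 11n + (1/2) ln(2π·11n) + O(1/n).
Expand 11n ln(11n) = 11n (ln n + ln 11) = 11n ln n + 11n ln 11.
Subtract 18n ln n: leading term is (11 − 18) n ln n = −7 n ln n. The next term is 11n ln 11 − 11n = 11(ln 11 − 1) n. Then the (1/2) ln(2π·11n) correction.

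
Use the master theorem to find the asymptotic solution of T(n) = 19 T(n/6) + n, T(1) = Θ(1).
T(n) = Θ(n^(log_6 19))

Master theorem: compare f(n) = n to n^(log_6 19) where log_6 19 ≈ 1.643. Since 1 < log_6 19, we have f(n) = O(n^(log_6 19 − ε)) for some ε > 0 — Case 1. Hence T(n) = Θ(n^(log_6 19)).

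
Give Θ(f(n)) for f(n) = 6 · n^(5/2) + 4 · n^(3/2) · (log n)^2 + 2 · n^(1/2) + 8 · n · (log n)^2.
f(n) ∈ Θ(n^(5/2))

Compare the terms by growth order. For large n, n^a · (log n)^b dominates n^a' · (log n)^b' iff a > a', or (a = a' and b > b'). Ranking the 4 terms shows the dominant one is 6 · n^(5/2). Hence f(n) ∈ Θ(n^(5/2)).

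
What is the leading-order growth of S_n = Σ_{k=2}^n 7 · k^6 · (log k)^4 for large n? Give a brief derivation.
S_n ~ n^7 · (log n)^4

By integral comparison, S_n = ∫_1^n 7 · x^6 · (log x)^4 dx + O(n^6 · (log n)^4). For the integral, the leading term of ∫_1^n x^6 (log x)^4 dx is n^7/7 · (log n)^4 (by repeated integration by parts; each step lowers the log-exponent and produces a relatively O(1/log n) correction). Hence S_n ~ n^7 · (log n)^4.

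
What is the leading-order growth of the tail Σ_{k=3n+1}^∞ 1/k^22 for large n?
Σ_{k>3n} 1/k^22 ~ 1/(21 · (3n)^21)

Compare to the integral: ∫_{3n}^∞ x^(−22) dx = [−x^(−21)/21]_{3n}^∞ = 1/((22−1)·(3n)^21). Euler-Maclaurin then gives
  Σ_{k>3n} 1/k^22 = ∫_{3n}^∞ dx/x^22 − 1/(2·(3n)^22) + O(1/(3n)^23).
(Equivalently this is ζ(22) − Σ_{k≤3n} 1/k^22.)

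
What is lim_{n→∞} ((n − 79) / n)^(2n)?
lim = e^(−158)

Rewrite as (1 − 79/n)^(2n). By the standard limit (1 + x/n)^n → e^x, we have (1 − 79/n)^n → e^(−79), and raising to the 2nd power gives e^(−158).
More precisely, ln[(1 − 79/n)^(2n)] = 2n · ln(1 − 79/n) = 2n · (-79/n + O(1/n^2)) = -158 + O(1/n) → -158.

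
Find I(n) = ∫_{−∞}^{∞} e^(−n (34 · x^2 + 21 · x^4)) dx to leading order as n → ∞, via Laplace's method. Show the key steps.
I(n) ~ sqrt(π/(34n))

φ(x) = 34 · x^2 + 21 · x^4 has its unique global minimum at x* = 0 (since φ'(x) = 68x + 84x^3 = 0 only at x = 0 for real x with both coefficients positive, and φ → ∞ as |x| → ∞). At x* = 0, φ(0) = 0 and φ''(0) = 68. Laplace's method then gives
  I(n) ~ sqrt(2π / (n · φ''(0))) · e^(−n φ(0)) = sqrt(2π / (68n)) = sqrt(π/(34n)).
The 21 · x^4 term contributes only at subleading order (an O(1/n) relative correction).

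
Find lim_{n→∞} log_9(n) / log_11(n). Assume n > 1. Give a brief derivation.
lim = ln(11) / ln(9) = log_9(11)

Change of base: log_9(n) = ln n / ln 9 and log_11(n) = ln n / ln 11. The ratio is (ln n / ln 9) · (ln 11 / ln n) = ln 11 / ln 9, a constant independent of n. So the limit is ln 11 / ln 9 = log_9(11).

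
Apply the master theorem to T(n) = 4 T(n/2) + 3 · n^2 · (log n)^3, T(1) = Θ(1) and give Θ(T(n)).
T(n) = Θ(n^2 · (log n)^4)

Here log_2 4 = 2 and f(n) = 3 · n^2 · (log n)^3 = Θ(n^(log_2 4) · (log n)^3). This is the extended Case 2 of the master theorem (f matches the critical exponent up to log factors), giving T(n) = Θ(n^(log_2 4) · (log n)^(3+1)) = Θ(n^2 · (log n)^4).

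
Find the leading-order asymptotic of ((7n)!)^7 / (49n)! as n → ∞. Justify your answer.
((7n)!)^7/(49n)! ~ ((2π·7n)^(6/2) / sqrt(7)) · 7^(−7·7n)  →  0

Write N = 7n. Stirling: N! ~ sqrt(2π N)(N/e)^N and (7N)! ~ sqrt(2π·7N)·(7N/e)^(7N).
  (N!)^7/(7N)! ~ (2π N)^(7/2) (N/e)^(7N) / [sqrt(2π·7N) (7N/e)^(7N)]
     = (2π N)^(7/2) / sqrt(2π·7N) · (N/(7N))^(7N)
     = (2π N)^((7−1)/2) / sqrt(7) · 7^(−7N).
Since 7^7 > 1, the factor 7^(−7N) decays exponentially, so the ratio → 0. Substituting N = 7n gives the stated form.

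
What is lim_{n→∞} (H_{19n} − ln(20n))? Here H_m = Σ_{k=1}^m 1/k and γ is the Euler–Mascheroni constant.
lim = ln(19/20) + γ

By Euler-Maclaurin, H_m = ln m + γ + O(1/m). So
  H_{19n} − ln(20n) = ln(19n) + γ − ln(20n) + O(1/n)
                       = ln(19/20) + γ + O(1/n).
Hence the limit is ln(19/20) + γ.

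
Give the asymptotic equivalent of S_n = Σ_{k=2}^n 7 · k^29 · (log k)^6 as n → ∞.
S_n ~ 7 · n^30 · (log n)^6 / 30

By integral comparison, S_n = ∫_1^n 7 · x^29 · (log x)^6 dx + O(n^29 · (log n)^6). For the integral, the leading term of ∫_1^n x^29 (log x)^6 dx is n^30/30 · (log n)^6 (by repeated integration by parts; each step lowers the log-exponent and produces a relatively O(1/log n) correction). Hence S_n ~ 7 · n^30 · (log n)^6 / 30.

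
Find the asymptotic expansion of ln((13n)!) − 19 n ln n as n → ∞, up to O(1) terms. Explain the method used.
ln((13n)!) − 19 n ln n = −6 n ln n + 13(ln 13 − 1) n + (1/2) ln(2π·13n) + O(1/n)

Stirling: ln((13n)!) = 13n ln(13n) − 13n + (1/2) ln(2π·13n) + O(1/n).
Expand 13n ln(13n) = 13n (ln n + ln 13) = 13n ln n + 13n ln 13.
Subtract 19n ln n: leading term is (13 − 19) n ln n = −6 n ln n. The next term is 13n ln 13 − 13n = 13(ln 13 − 1) n. Then the (1/2) ln(2π·13n) correction.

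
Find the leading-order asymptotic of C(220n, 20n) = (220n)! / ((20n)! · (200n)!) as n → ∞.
C(220n, 20n) ~ (285311670611/10000000000)^(20n) · sqrt(11/(20π·20n))

Write N = 20n. Apply Stirling to each factorial:
  (11N)! ~ sqrt(2π·11N) · (11N/e)^(11N),
  N! ~ sqrt(2π N) · (N/e)^N,
  (10N)! ~ sqrt(2π·10N) · (10N/e)^(10N).
The exponential factors combine to (11N)^(11N) / (N^N · (10N)^(10N)) = 11^(11N)/10^(10N) = (11^11/10^10)^N = (285311670611/10000000000)^N.
The square-root prefactors combine to sqrt(2π·11N) / (sqrt(2π N)·sqrt(2π·10N)) = sqrt(11 / (2π·10·N)) = sqrt(11/(20π·20n)).
Substituting N = 20n: C(220n, 20n) ~ (285311670611/10000000000)^(20n) · sqrt(11/(20π·20n)).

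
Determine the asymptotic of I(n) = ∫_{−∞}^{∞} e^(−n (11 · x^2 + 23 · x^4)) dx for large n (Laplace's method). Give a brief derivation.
I(n) ~ sqrt(π/(11n))

φ(x) = 11 · x^2 + 23 · x^4 has its unique global minimum at x* = 0 (since φ'(x) = 22x + 92x^3 = 0 only at x = 0 for real x with both coefficients positive, and φ → ∞ as |x| → ∞). At x* = 0, φ(0) = 0 and φ''(0) = 22. Laplace's method then gives
  I(n) ~ sqrt(2π / (n · φ''(0))) · e^(−n φ(0)) = sqrt(2π / (22n)) = sqrt(π/(11n)).
The 23 · x^4 term contributes only at subleading order (an O(1/n) relative correction).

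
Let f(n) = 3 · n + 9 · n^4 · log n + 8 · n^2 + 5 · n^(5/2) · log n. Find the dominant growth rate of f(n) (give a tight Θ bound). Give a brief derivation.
f(n) ∈ Θ(n^4 · log n)

Compare the terms by growth order. For large n, n^a · (log n)^b dominates n^a' · (log n)^b' iff a > a', or (a = a' and b > b'). Ranking the 4 terms shows the dominant one is 9 · n^4 · log n. Hence f(n) ∈ Θ(n^4 · log n).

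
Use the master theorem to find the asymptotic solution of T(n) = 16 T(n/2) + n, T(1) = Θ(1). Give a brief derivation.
T(n) = Θ(n^4)

Master theorem: compare f(n) = n to n^(log_2 16) where log_2 16 = 4. Since 1 < log_2 16, we have f(n) = O(n^(log_2 16 − ε)) for some ε > 0 — Case 1. Hence T(n) = Θ(n^(log_2 16)) = Θ(n^4).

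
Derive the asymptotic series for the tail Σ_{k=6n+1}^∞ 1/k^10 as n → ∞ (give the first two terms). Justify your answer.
Σ_{k>6n} 1/k^10 = 1/(9 · (6n)^9) − 1/(2 · (6n)^10) + O(1/(6n)^11)

Compare to the integral: ∫_{6n}^∞ x^(−10) dx = [−x^(−9)/9]_{6n}^∞ = 1/((10−1)·(6n)^9). The Euler-Maclaurin correction adds −f(6n)/2 = −1/(2·(6n)^10). Euler-Maclaurin then gives
  Σ_{k>6n} 1/k^10 = ∫_{6n}^∞ dx/x^10 − 1/(2·(6n)^10) + O(1/(6n)^11).
(Equivalently this is ζ(10) − Σ_{k≤6n} 1/k^10.)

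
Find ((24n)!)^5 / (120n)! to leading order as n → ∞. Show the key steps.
((24n)!)^5/(120n)! ~ ((2π·24n)^(4/2) / sqrt(5)) · 5^(−5·24n)  →  0

Write N = 24n. Stirling: N! ~ sqrt(2π N)(N/e)^N and (5N)! ~ sqrt(2π·5N)·(5N/e)^(5N).
  (N!)^5/(5N)! ~ (2π N)^(5/2) (N/e)^(5N) / [sqrt(2π·5N) (5N/e)^(5N)]
     = (2π N)^(5/2) / sqrt(2π·5N) · (N/(5N))^(5N)
     = (2π N)^((5−1)/2) / sqrt(5) · 5^(−5N).
Since 5^5 > 1, the factor 5^(−5N) decays exponentially, so the ratio → 0. Substituting N = 24n gives the stated form.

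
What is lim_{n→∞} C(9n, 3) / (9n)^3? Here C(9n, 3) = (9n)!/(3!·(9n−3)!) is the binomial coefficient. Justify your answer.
lim = 1/3! = 1/6

With N = 9n → ∞: C(N, 3) / N^3 = [N(N−1)…(N−2)] / (3! · N^3) = (1/3!) · 1 · (1 − 1/(9n)) · (1 − 2/(9n)). Each factor → 1 as N → ∞, so the limit is 1/3! = 1/6.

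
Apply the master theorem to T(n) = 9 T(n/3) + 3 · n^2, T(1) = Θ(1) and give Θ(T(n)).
T(n) = Θ(n^2 log n)

log_3 9 = 2, and f(n) = 3 · n^2 = Θ(n^(log_3 9)). This is Case 2 of the master theorem: T(n) = Θ(f(n) · log n) = Θ(n^2 log n).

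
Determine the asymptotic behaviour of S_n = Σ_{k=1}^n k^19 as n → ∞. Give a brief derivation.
S_n ~ n^20 / 20

By integral comparison (Euler-Maclaurin), Σ_{k=1}^n k^19 = ∫_0^n x^19 dx + O(n^19) = n^20/20 + O(n^19). (Equivalently, Faulhaber's formula gives the same leading term.)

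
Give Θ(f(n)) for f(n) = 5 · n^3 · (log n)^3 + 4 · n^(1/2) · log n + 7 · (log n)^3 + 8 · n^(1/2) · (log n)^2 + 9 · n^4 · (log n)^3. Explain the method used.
f(n) ∈ Θ(n^4 · (log n)^3)

Compare the terms by growth order. For large n, n^a · (log n)^b dominates n^a' · (log n)^b' iff a > a', or (a = a' and b > b'). Ranking the 5 terms shows the dominant one is 9 · n^4 · (log n)^3. Hence f(n) ∈ Θ(n^4 · (log n)^3).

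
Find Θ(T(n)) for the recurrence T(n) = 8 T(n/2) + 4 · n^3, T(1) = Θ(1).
T(n) = Θ(n^3 log n)

log_2 8 = 3, and f(n) = 4 · n^3 = Θ(n^(log_2 8)). This is Case 2 of the master theorem: T(n) = Θ(f(n) · log n) = Θ(n^3 log n).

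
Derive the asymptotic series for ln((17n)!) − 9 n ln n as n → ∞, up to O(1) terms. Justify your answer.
ln((17n)!) − 9 n ln n = 8 n ln n + 17(ln 17 − 1) n + (1/2) ln(2π·17n) + O(1/n)

Stirling: ln((17n)!) = 17n ln(17n) − 17n + (1/2) ln(2π·17n) + O(1/n).
Expand 17n ln(17n) = 17n (ln n + ln 17) = 17n ln n + 17n ln 17.
Subtract 9n ln n: leading term is (17 − 9) n ln n = 8 n ln n. The next term is 17n ln 17 − 17n = 17(ln 17 − 1) n. Then the (1/2) ln(2π·17n) correction.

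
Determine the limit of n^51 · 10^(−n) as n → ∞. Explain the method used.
lim = 0

Exponentials with base > 1 dominate every fixed polynomial: for any fixed c, n^c / 10^n → 0 as n → ∞ (e.g. by the ratio test, or by writing 10^n = e^(n ln 10) and noting e^(n ln 10) / n^c → ∞). Hence n^51 · 10^(−n) = n^51 / 10^n → 0.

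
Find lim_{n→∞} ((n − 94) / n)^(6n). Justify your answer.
lim = e^(−564)

Rewrite as (1 − 94/n)^(6n). By the standard limit (1 + x/n)^n → e^x, we have (1 − 94/n)^n → e^(−94), and raising to the 6th power gives e^(−564).
More precisely, ln[(1 − 94/n)^(6n)] = 6n · ln(1 − 94/n) = 6n · (-94/n + O(1/n^2)) = -564 + O(1/n) → -564.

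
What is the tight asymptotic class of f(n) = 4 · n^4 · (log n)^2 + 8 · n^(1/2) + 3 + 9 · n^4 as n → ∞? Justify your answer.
f(n) ∈ Θ(n^4 · (log n)^2)

Compare the terms by growth order. For large n, n^a · (log n)^b dominates n^a' · (log n)^b' iff a > a', or (a = a' and b > b'). Ranking the 4 terms shows the dominant one is 4 · n^4 · (log n)^2. Hence f(n) ∈ Θ(n^4 · (log n)^2).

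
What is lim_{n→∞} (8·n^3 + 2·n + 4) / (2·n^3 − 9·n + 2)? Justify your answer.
lim = 8/2 = 4

For large n the leading n^3 terms dominate both numerator and denominator. Dividing top and bottom by n^3, every other term tends to 0, leaving 8/2 = 4.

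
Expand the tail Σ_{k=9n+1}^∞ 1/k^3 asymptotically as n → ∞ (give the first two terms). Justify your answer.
Σ_{k>9n} 1/k^3 = 1/(2 · (9n)^2) − 1/(2 · (9n)^3) + O(1/(9n)^4)

Compare to the integral: ∫_{9n}^∞ x^(−3) dx = [−x^(−2)/2]_{9n}^∞ = 1/((3−1)·(9n)^2). The Euler-Maclaurin correction adds −f(9n)/2 = −1/(2·(9n)^3). Euler-Maclaurin then gives
  Σ_{k>9n} 1/k^3 = ∫_{9n}^∞ dx/x^3 − 1/(2·(9n)^3) + O(1/(9n)^4).
(Equivalently this is ζ(3) − Σ_{k≤9n} 1/k^3.)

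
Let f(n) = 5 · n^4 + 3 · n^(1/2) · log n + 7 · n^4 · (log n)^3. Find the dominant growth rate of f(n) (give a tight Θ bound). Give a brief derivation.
f(n) ∈ Θ(n^4 · (log n)^3)

Compare the terms by growth order. For large n, n^a · (log n)^b dominates n^a' · (log n)^b' iff a > a', or (a = a' and b > b'). Ranking the 3 terms shows the dominant one is 7 · n^4 · (log n)^3. Hence f(n) ∈ Θ(n^4 · (log n)^3).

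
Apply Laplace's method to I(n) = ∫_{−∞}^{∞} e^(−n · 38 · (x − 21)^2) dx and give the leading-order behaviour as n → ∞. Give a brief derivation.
I(n) = sqrt(π/(38n))

Here φ(x) = 38 · (x − 21)^2 has its unique minimum at x* = 21 with φ(x*) = 0 and φ''(x*) = 76. Laplace's method gives
  I(n) ~ e^(−n φ(x*)) · sqrt(2π / (n · φ''(x*))) = sqrt(2π / (76n)) = sqrt(π/(38n)).
This is exact: substituting u = (x − 21)·sqrt(38n) gives I(n) = (1/sqrt(38n)) ∫_{−∞}^{∞} e^(−u^2) du = sqrt(π/(38n)).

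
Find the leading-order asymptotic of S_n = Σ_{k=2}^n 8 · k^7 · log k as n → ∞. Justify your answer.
S_n ~ n^8 log n − n^8 / 8

By integral comparison, S_n = ∫_1^n 8 · x^7 · log x dx + O(n^7 · log n). For the integral, ∫ x^7 log x dx = n^8 log n / 8 − n^8/64 (integration by parts). Hence S_n ~ n^8 log n − n^8 / 8.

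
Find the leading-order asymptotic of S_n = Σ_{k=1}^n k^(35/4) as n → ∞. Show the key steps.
S_n ~ (4/39) · n^(39/4)

Integral comparison: Σ_{k=1}^n k^(35/4) = ∫_0^n x^(35/4) dx + O(n^(35/4)). The integral is n^(1 + 35/4) / (1 + 35/4) = n^((35+4)/4) / ((35+4)/4) = (4/39) · n^(39/4).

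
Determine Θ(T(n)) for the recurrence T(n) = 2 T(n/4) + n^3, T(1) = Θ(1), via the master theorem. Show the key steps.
T(n) = Θ(n^3)

log_4 2 ≈ 0.500. f(n) = n^3 dominates n^(log_4 2) since 3 > 0.500, and the regularity condition a·f(n/b) = 2·(n/4)^3 = (2/64)·n^3 ≤ c·f(n) holds with c = 2/64 ≈ 0.0312 < 1. So this is Case 3: T(n) = Θ(f(n)) = Θ(n^3).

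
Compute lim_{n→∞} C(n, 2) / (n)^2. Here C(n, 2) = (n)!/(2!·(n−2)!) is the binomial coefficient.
lim = 1/2! = 1/2

With N = n → ∞: C(N, 2) / N^2 = [N(N−1)…(N−1)] / (2! · N^2) = (1/2!) · 1 · (1 − 1/n). Each factor → 1 as N → ∞, so the limit is 1/2! = 1/2.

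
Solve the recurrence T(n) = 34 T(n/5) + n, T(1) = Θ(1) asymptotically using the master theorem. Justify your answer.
T(n) = Θ(n^(log_5 34))

Master theorem: compare f(n) = n to n^(log_5 34) where log_5 34 ≈ 2.191. Since 1 < log_5 34, we have f(n) = O(n^(log_5 34 − ε)) for some ε > 0 — Case 1. Hence T(n) = Θ(n^(log_5 34)).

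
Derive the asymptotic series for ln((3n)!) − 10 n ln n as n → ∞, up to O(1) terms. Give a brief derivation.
ln((3n)!) − 10 n ln n = −7 n ln n + 3(ln 3 − 1) n + (1/2) ln(2π·3n) + O(1/n)

Stirling: ln((3n)!) = 3n ln(3n) − 3n + (1/2) ln(2π·3n) + O(1/n).
Expand 3n ln(3n) = 3n (ln n + ln 3) = 3n ln n + 3n ln 3.
Subtract 10n ln n: leading term is (3 − 10) n ln n = −7 n ln n. The next term is 3n ln 3 − 3n = 3(ln 3 − 1) n. Then the (1/2) ln(2π·3n) correction.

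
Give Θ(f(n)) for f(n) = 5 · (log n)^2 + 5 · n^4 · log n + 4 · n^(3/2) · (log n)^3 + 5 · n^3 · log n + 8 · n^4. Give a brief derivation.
f(n) ∈ Θ(n^4 · log n)

Compare the terms by growth order. For large n, n^a · (log n)^b dominates n^a' · (log n)^b' iff a > a', or (a = a' and b > b'). Ranking the 5 terms shows the dominant one is 5 · n^4 · log n. Hence f(n) ∈ Θ(n^4 · log n).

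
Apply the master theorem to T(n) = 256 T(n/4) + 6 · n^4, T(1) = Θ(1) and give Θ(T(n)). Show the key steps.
T(n) = Θ(n^4 log n)

log_4 256 = 4, and f(n) = 6 · n^4 = Θ(n^(log_4 256)). This is Case 2 of the master theorem: T(n) = Θ(f(n) · log n) = Θ(n^4 log n).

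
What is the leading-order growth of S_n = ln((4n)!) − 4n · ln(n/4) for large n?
S_n ~ 4n · (ln 16 − 1) + O(ln n)

Stirling: ln((4n)!) = 4n ln(4n) − 4n + O(ln n).
  S_n = 4n ln(4n) − 4n − 4n ln(n/4) + O(ln n)
      = 4n ln(4n) − 4n ln n + 4n ln 4 − 4n + O(ln n)
      = 4n ln 4 + 4n ln 4 − 4n + O(ln n)
      = 4n (ln 16 − 1) + O(ln n).
Numerically ln(16) − 1 ≈ 1.7726.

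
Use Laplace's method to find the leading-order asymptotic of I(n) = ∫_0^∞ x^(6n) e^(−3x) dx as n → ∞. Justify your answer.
I(n) ~ (sqrt(2π·6n) / 3) · (6n/(3e))^(6n)

Write the integrand as exp(6n ln x − 3x) and set f(x) = 6n ln x − 3x. Then f'(x) = 6n/x − 3 = 0 at x* = 6n/3, and f''(x*) = −6n/x*^2 = −3^2/(6n). Laplace's method (interior maximum) gives
  I(n) ~ e^(f(x*)) · sqrt(2π / |f''(x*)|)
        = exp(6n ln(6n/3) − 6n) · sqrt(2π · 6n / 3^2)
        = (6n/3)^(6n) e^(−6n) · sqrt(2π·6n) / 3
        = (sqrt(2π·6n) / 3) · (6n/(3e))^(6n).
This matches Γ(6n+1)/3^(6n+1) with Stirling applied to Γ.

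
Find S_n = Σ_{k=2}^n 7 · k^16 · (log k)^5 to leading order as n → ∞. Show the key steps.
S_n ~ 7 · n^17 · (log n)^5 / 17

By integral comparison, S_n = ∫_1^n 7 · x^16 · (log x)^5 dx + O(n^16 · (log n)^5). For the integral, the leading term of ∫_1^n x^16 (log x)^5 dx is n^17/17 · (log n)^5 (by repeated integration by parts; each step lowers the log-exponent and produces a relatively O(1/log n) correction). Hence S_n ~ 7 · n^17 · (log n)^5 / 17.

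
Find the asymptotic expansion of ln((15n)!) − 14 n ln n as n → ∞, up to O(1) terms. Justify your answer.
ln((15n)!) − 14 n ln n = n ln n + 15(ln 15 − 1) n + (1/2) ln(2π·15n) + O(1/n)

Stirling: ln((15n)!) = 15n ln(15n) − 15n + (1/2) ln(2π·15n) + O(1/n).
Expand 15n ln(15n) = 15n (ln n + ln 15) = 15n ln n + 15n ln 15.
Subtract 14n ln n: leading term is (15 − 14) n ln n = n ln n. The next term is 15n ln 15 − 15n = 15(ln 15 − 1) n. Then the (1/2) ln(2π·15n) correction.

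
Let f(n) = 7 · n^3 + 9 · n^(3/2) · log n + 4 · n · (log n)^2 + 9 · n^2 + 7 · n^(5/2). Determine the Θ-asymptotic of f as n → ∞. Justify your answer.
f(n) ∈ Θ(n^3)

Compare the terms by growth order. For large n, n^a · (log n)^b dominates n^a' · (log n)^b' iff a > a', or (a = a' and b > b'). Ranking the 5 terms shows the dominant one is 7 · n^3. Hence f(n) ∈ Θ(n^3).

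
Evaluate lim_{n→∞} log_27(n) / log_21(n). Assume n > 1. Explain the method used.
lim = ln(21) / ln(27) = log_27(21)

Change of base: log_27(n) = ln n / ln 27 and log_21(n) = ln n / ln 21. The ratio is (ln n / ln 27) · (ln 21 / ln n) = ln 21 / ln 27, a constant independent of n. So the limit is ln 21 / ln 27 = log_27(21).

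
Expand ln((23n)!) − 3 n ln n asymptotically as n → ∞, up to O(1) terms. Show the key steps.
ln((23n)!) − 3 n ln n = 20 n ln n + 23(ln 23 − 1) n + (1/2) ln(2π·23n) + O(1/n)

Stirling: ln((23n)!) = 23n ln(23n) − 23n + (1/2) ln(2π·23n) + O(1/n).
Expand 23n ln(23n) = 23n (ln n + ln 23) = 23n ln n + 23n ln 23.
Subtract 3n ln n: leading term is (23 − 3) n ln n = 20 n ln n. The next term is 23n ln 23 − 23n = 23(ln 23 − 1) n. Then the (1/2) ln(2π·23n) correction.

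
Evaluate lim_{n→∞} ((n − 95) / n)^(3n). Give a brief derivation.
lim = e^(−285)

Rewrite as (1 − 95/n)^(3n). By the standard limit (1 + x/n)^n → e^x, we have (1 − 95/n)^n → e^(−95), and raising to the 3rd power gives e^(−285).
More precisely, ln[(1 − 95/n)^(3n)] = 3n · ln(1 − 95/n) = 3n · (-95/n + O(1/n^2)) = -285 + O(1/n) → -285.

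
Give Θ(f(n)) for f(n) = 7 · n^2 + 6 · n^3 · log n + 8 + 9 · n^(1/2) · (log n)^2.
f(n) ∈ Θ(n^3 · log n)

Compare the terms by growth order. For large n, n^a · (log n)^b dominates n^a' · (log n)^b' iff a > a', or (a = a' and b > b'). Ranking the 4 terms shows the dominant one is 6 · n^3 · log n. Hence f(n) ∈ Θ(n^3 · log n).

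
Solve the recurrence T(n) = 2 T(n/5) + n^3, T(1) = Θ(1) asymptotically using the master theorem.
T(n) = Θ(n^3)

log_5 2 ≈ 0.431. f(n) = n^3 dominates n^(log_5 2) since 3 > 0.431, and the regularity condition a·f(n/b) = 2·(n/5)^3 = (2/125)·n^3 ≤ c·f(n) holds with c = 2/125 ≈ 0.016 < 1. So this is Case 3: T(n) = Θ(f(n)) = Θ(n^3).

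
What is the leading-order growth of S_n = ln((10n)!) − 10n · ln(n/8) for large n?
S_n ~ 10n · (ln 80 − 1) + O(ln n)

Stirling: ln((10n)!) = 10n ln(10n) − 10n + O(ln n).
  S_n = 10n ln(10n) − 10n − 10n ln(n/8) + O(ln n)
      = 10n ln(10n) − 10n ln n + 10n ln 8 − 10n + O(ln n)
      = 10n ln 10 + 10n ln 8 − 10n + O(ln n)
      = 10n (ln 80 − 1) + O(ln n).
Numerically ln(80) − 1 ≈ 3.3820.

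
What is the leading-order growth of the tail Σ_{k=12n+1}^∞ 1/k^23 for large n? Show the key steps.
Σ_{k>12n} 1/k^23 ~ 1/(22 · (12n)^22)

Compare to the integral: ∫_{12n}^∞ x^(−23) dx = [−x^(−22)/22]_{12n}^∞ = 1/((23−1)·(12n)^22). Euler-Maclaurin then gives
  Σ_{k>12n} 1/k^23 = ∫_{12n}^∞ dx/x^23 − 1/(2·(12n)^23) + O(1/(12n)^24).
(Equivalently this is ζ(23) − Σ_{k≤12n} 1/k^23.)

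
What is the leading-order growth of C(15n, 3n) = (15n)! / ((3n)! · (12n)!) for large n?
C(15n, 3n) ~ (3125/256)^(3n) · sqrt(5/(8π·3n))

Write N = 3n. Apply Stirling to each factorial:
  (5N)! ~ sqrt(2π·5N) · (5N/e)^(5N),
  N! ~ sqrt(2π N) · (N/e)^N,
  (4N)! ~ sqrt(2π·4N) · (4N/e)^(4N).
The exponential factors combine to (5N)^(5N) / (N^N · (4N)^(4N)) = 5^(5N)/4^(4N) = (5^5/4^4)^N = (3125/256)^N.
The square-root prefactors combine to sqrt(2π·5N) / (sqrt(2π N)·sqrt(2π·4N)) = sqrt(5 / (2π·4·N)) = sqrt(5/(8π·3n)).
Substituting N = 3n: C(15n, 3n) ~ (3125/256)^(3n) · sqrt(5/(8π·3n)).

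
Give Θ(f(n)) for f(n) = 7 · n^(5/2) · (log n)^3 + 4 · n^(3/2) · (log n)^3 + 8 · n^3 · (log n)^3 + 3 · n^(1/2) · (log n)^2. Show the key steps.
f(n) ∈ Θ(n^3 · (log n)^3)

Compare the terms by growth order. For large n, n^a · (log n)^b dominates n^a' · (log n)^b' iff a > a', or (a = a' and b > b'). Ranking the 4 terms shows the dominant one is 8 · n^3 · (log n)^3. Hence f(n) ∈ Θ(n^3 · (log n)^3).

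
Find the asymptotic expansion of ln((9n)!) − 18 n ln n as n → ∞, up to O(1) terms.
ln((9n)!) − 18 n ln n = −9 n ln n + 9(ln 9 − 1) n + (1/2) ln(2π·9n) + O(1/n)

Stirling: ln((9n)!) = 9n ln(9n) − 9n + (1/2) ln(2π·9n) + O(1/n).
Expand 9n ln(9n) = 9n (ln n + ln 9) = 9n ln n + 9n ln 9.
Subtract 18n ln n: leading term is (9 − 18) n ln n = −9 n ln n. The next term is 9n ln 9 − 9n = 9(ln 9 − 1) n. Then the (1/2) ln(2π·9n) correction.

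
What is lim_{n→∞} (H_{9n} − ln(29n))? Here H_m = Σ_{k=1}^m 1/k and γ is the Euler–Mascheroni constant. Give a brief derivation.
lim = ln(9/29) + γ

By Euler-Maclaurin, H_m = ln m + γ + O(1/m). So
  H_{9n} − ln(29n) = ln(9n) + γ − ln(29n) + O(1/n)
                       = ln(9/29) + γ + O(1/n).
Hence the limit is ln(9/29) + γ.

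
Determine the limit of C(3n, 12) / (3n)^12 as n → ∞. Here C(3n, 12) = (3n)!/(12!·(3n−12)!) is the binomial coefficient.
lim = 1/12! = 1/479001600

With N = 3n → ∞: C(N, 12) / N^12 = [N(N−1)…(N−11)] / (12! · N^12) = (1/12!) · 1 · (1 − 1/(3n)) · … · (1 − 11/(3n)). Each factor → 1 as N → ∞, so the limit is 1/12! = 1/479001600.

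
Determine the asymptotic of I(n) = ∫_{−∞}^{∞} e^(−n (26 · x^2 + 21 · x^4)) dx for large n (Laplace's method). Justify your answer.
I(n) ~ sqrt(π/(26n))

φ(x) = 26 · x^2 + 21 · x^4 has its unique global minimum at x* = 0 (since φ'(x) = 52x + 84x^3 = 0 only at x = 0 for real x with both coefficients positive, and φ → ∞ as |x| → ∞). At x* = 0, φ(0) = 0 and φ''(0) = 52. Laplace's method then gives
  I(n) ~ sqrt(2π / (n · φ''(0))) · e^(−n φ(0)) = sqrt(2π / (52n)) = sqrt(π/(26n)).
The 21 · x^4 term contributes only at subleading order (an O(1/n) relative correction).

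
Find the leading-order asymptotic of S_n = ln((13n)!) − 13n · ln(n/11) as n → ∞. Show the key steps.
S_n ~ 13n · (ln 143 − 1) + O(ln n)

Stirling: ln((13n)!) = 13n ln(13n) − 13n + O(ln n).
  S_n = 13n ln(13n) − 13n − 13n ln(n/11) + O(ln n)
      = 13n ln(13n) − 13n ln n + 13n ln 11 − 13n + O(ln n)
      = 13n ln 13 + 13n ln 11 − 13n + O(ln n)
      = 13n (ln 143 − 1) + O(ln n).
Numerically ln(143) − 1 ≈ 3.9628.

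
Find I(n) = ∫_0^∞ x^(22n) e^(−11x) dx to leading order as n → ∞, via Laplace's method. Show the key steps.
I(n) ~ (sqrt(2π·22n) / 11) · (22n/(11e))^(22n)

Write the integrand as exp(22n ln x − 11x) and set f(x) = 22n ln x − 11x. Then f'(x) = 22n/x − 11 = 0 at x* = 22n/11, and f''(x*) = −22n/x*^2 = −11^2/(22n). Laplace's method (interior maximum) gives
  I(n) ~ e^(f(x*)) · sqrt(2π / |f''(x*)|)
        = exp(22n ln(22n/11) − 22n) · sqrt(2π · 22n / 11^2)
        = (22n/11)^(22n) e^(−22n) · sqrt(2π·22n) / 11
        = (sqrt(2π·22n) / 11) · (22n/(11e))^(22n).
This matches Γ(22n+1)/11^(22n+1) with Stirling applied to Γ.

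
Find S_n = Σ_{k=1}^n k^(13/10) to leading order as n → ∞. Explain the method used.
S_n ~ (10/23) · n^(23/10)

Integral comparison: Σ_{k=1}^n k^(13/10) = ∫_0^n x^(13/10) dx + O(n^(13/10)). The integral is n^(1 + 13/10) / (1 + 13/10) = n^((13+10)/10) / ((13+10)/10) = (10/23) · n^(23/10).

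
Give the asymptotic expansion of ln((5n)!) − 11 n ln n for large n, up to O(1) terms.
ln((5n)!) − 11 n ln n = −6 n ln n + 5(ln 5 − 1) n + (1/2) ln(2π·5n) + O(1/n)

Stirling: ln((5n)!) = 5n ln(5n) − 5n + (1/2) ln(2π·5n) + O(1/n).
Expand 5n ln(5n) = 5n (ln n + ln 5) = 5n ln n + 5n ln 5.
Subtract 11n ln n: leading term is (5 − 11) n ln n = −6 n ln n. The next term is 5n ln 5 − 5n = 5(ln 5 − 1) n. Then the (1/2) ln(2π·5n) correction.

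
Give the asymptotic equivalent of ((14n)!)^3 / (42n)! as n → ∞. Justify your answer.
((14n)!)^3/(42n)! ~ ((2π·14n)^(2/2) / sqrt(3)) · 3^(−3·14n)  →  0

Write N = 14n. Stirling: N! ~ sqrt(2π N)(N/e)^N and (3N)! ~ sqrt(2π·3N)·(3N/e)^(3N).
  (N!)^3/(3N)! ~ (2π N)^(3/2) (N/e)^(3N) / [sqrt(2π·3N) (3N/e)^(3N)]
     = (2π N)^(3/2) / sqrt(2π·3N) · (N/(3N))^(3N)
     = (2π N)^((3−1)/2) / sqrt(3) · 3^(−3N).
Since 3^3 > 1, the factor 3^(−3N) decays exponentially, so the ratio → 0. Substituting N = 14n gives the stated form.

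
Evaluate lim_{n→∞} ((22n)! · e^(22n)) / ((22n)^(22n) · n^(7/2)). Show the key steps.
lim = 0

Stirling: (22n)! ~ sqrt(2π·22n) · (22n/e)^(22n). Hence
  (22n)! · e^(22n) / (22n)^(22n) ~ sqrt(2π·22n).
Dividing by n^(7/2): sqrt(2π·22n) / n^(7/2) = sqrt(2π·22) · n^((1−7)/2), so the expression behaves like sqrt(2π·22) · n^((1−7)/2) → 0.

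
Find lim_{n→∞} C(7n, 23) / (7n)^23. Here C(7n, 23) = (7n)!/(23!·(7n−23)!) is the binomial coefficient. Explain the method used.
lim = 1/23! = 1/25852016738884976640000

With N = 7n → ∞: C(N, 23) / N^23 = [N(N−1)…(N−22)] / (23! · N^23) = (1/23!) · 1 · (1 − 1/(7n)) · … · (1 − 22/(7n)). Each factor → 1 as N → ∞, so the limit is 1/23! = 1/25852016738884976640000.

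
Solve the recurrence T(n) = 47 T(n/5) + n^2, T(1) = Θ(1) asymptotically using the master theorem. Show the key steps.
T(n) = Θ(n^(log_5 47))

Master theorem: compare f(n) = n^2 to n^(log_5 47) where log_5 47 ≈ 2.392. Since 2 < log_5 47, we have f(n) = O(n^(log_5 47 − ε)) for some ε > 0 — Case 1. Hence T(n) = Θ(n^(log_5 47)).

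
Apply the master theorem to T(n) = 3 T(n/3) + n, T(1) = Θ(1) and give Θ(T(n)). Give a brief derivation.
T(n) = Θ(n log n)

log_3 3 = 1, and f(n) = n = Θ(n^(log_3 3)). This is Case 2 of the master theorem: T(n) = Θ(f(n) · log n) = Θ(n log n).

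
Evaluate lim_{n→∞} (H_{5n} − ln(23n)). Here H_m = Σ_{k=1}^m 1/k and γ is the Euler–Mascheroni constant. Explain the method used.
lim = ln(5/23) + γ

By Euler-Maclaurin, H_m = ln m + γ + O(1/m). So
  H_{5n} − ln(23n) = ln(5n) + γ − ln(23n) + O(1/n)
                       = ln(5/23) + γ + O(1/n).
Hence the limit is ln(5/23) + γ.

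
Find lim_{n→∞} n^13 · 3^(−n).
lim = 0

Exponentials with base > 1 dominate every fixed polynomial: for any fixed c, n^c / 3^n → 0 as n → ∞ (e.g. by the ratio test, or by writing 3^n = e^(n ln 3) and noting e^(n ln 3) / n^c → ∞). Hence n^13 · 3^(−n) = n^13 / 3^n → 0.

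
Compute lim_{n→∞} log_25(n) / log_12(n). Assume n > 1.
lim = ln(12) / ln(25) = log_25(12)

Change of base: log_25(n) = ln n / ln 25 and log_12(n) = ln n / ln 12. The ratio is (ln n / ln 25) · (ln 12 / ln n) = ln 12 / ln 25, a constant independent of n. So the limit is ln 12 / ln 25 = log_25(12).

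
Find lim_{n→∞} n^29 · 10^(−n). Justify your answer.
lim = 0

Exponentials with base > 1 dominate every fixed polynomial: for any fixed c, n^c / 10^n → 0 as n → ∞ (e.g. by the ratio test, or by writing 10^n = e^(n ln 10) and noting e^(n ln 10) / n^c → ∞). Hence n^29 · 10^(−n) = n^29 / 10^n → 0.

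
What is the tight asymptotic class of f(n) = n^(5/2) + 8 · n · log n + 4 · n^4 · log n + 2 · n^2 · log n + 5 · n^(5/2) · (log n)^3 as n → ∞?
f(n) ∈ Θ(n^4 · log n)

Compare the terms by growth order. For large n, n^a · (log n)^b dominates n^a' · (log n)^b' iff a > a', or (a = a' and b > b'). Ranking the 5 terms shows the dominant one is 4 · n^4 · log n. Hence f(n) ∈ Θ(n^4 · log n).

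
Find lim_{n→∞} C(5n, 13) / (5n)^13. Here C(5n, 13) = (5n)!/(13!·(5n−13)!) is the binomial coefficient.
lim = 1/13! = 1/6227020800

With N = 5n → ∞: C(N, 13) / N^13 = [N(N−1)…(N−12)] / (13! · N^13) = (1/13!) · 1 · (1 − 1/(5n)) · … · (1 − 12/(5n)). Each factor → 1 as N → ∞, so the limit is 1/13! = 1/6227020800.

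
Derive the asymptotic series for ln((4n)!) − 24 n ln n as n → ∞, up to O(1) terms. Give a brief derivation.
ln((4n)!) − 24 n ln n = −20 n ln n + 4(ln 4 − 1) n + (1/2) ln(2π·4n) + O(1/n)

Stirling: ln((4n)!) = 4n ln(4n) − 4n + (1/2) ln(2π·4n) + O(1/n).
Expand 4n ln(4n) = 4n (ln n + ln 4) = 4n ln n + 4n ln 4.
Subtract 24n ln n: leading term is (4 − 24) n ln n = −20 n ln n. The next term is 4n ln 4 − 4n = 4(ln 4 − 1) n. Then the (1/2) ln(2π·4n) correction.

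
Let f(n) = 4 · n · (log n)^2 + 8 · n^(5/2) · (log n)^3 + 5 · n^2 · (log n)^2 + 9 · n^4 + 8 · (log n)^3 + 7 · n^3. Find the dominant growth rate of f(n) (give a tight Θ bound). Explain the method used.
f(n) ∈ Θ(n^4)

Compare the terms by growth order. For large n, n^a · (log n)^b dominates n^a' · (log n)^b' iff a > a', or (a = a' and b > b'). Ranking the 6 terms shows the dominant one is 9 · n^4. Hence f(n) ∈ Θ(n^4).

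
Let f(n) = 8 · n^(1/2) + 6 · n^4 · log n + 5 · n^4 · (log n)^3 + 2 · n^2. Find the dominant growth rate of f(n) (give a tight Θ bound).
f(n) ∈ Θ(n^4 · (log n)^3)

Compare the terms by growth order. For large n, n^a · (log n)^b dominates n^a' · (log n)^b' iff a > a', or (a = a' and b > b'). Ranking the 4 terms shows the dominant one is 5 · n^4 · (log n)^3. Hence f(n) ∈ Θ(n^4 · (log n)^3).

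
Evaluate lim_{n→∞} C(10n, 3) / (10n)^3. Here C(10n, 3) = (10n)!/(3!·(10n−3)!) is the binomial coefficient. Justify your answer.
lim = 1/3! = 1/6

With N = 10n → ∞: C(N, 3) / N^3 = [N(N−1)…(N−2)] / (3! · N^3) = (1/3!) · 1 · (1 − 1/(10n)) · (1 − 2/(10n)). Each factor → 1 as N → ∞, so the limit is 1/3! = 1/6.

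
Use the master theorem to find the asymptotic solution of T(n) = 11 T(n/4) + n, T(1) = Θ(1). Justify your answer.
T(n) = Θ(n^(log_4 11))

Master theorem: compare f(n) = n to n^(log_4 11) where log_4 11 ≈ 1.730. Since 1 < log_4 11, we have f(n) = O(n^(log_4 11 − ε)) for some ε > 0 — Case 1. Hence T(n) = Θ(n^(log_4 11)).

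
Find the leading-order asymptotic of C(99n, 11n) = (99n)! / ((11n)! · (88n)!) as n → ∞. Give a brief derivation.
C(99n, 11n) ~ (387420489/16777216)^(11n) · sqrt(9/(16π·11n))

Write N = 11n. Apply Stirling to each factorial:
  (9N)! ~ sqrt(2π·9N) · (9N/e)^(9N),
  N! ~ sqrt(2π N) · (N/e)^N,
  (8N)! ~ sqrt(2π·8N) · (8N/e)^(8N).
The exponential factors combine to (9N)^(9N) / (N^N · (8N)^(8N)) = 9^(9N)/8^(8N) = (9^9/8^8)^N = (387420489/16777216)^N.
The square-root prefactors combine to sqrt(2π·9N) / (sqrt(2π N)·sqrt(2π·8N)) = sqrt(9 / (2π·8·N)) = sqrt(9/(16π·11n)).
Substituting N = 11n: C(99n, 11n) ~ (387420489/16777216)^(11n) · sqrt(9/(16π·11n)).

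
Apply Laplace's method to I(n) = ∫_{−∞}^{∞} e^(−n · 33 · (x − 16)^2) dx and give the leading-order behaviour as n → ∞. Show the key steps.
I(n) = sqrt(π/(33n))

Here φ(x) = 33 · (x − 16)^2 has its unique minimum at x* = 16 with φ(x*) = 0 and φ''(x*) = 66. Laplace's method gives
  I(n) ~ e^(−n φ(x*)) · sqrt(2π / (n · φ''(x*))) = sqrt(2π / (66n)) = sqrt(π/(33n)).
This is exact: substituting u = (x − 16)·sqrt(33n) gives I(n) = (1/sqrt(33n)) ∫_{−∞}^{∞} e^(−u^2) du = sqrt(π/(33n)).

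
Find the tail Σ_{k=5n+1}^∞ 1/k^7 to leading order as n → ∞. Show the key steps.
Σ_{k>5n} 1/k^7 ~ 1/(6 · (5n)^6)

Compare to the integral: ∫_{5n}^∞ x^(−7) dx = [−x^(−6)/6]_{5n}^∞ = 1/((7−1)·(5n)^6). Euler-Maclaurin then gives
  Σ_{k>5n} 1/k^7 = ∫_{5n}^∞ dx/x^7 − 1/(2·(5n)^7) + O(1/(5n)^8).
(Equivalently this is ζ(7) − Σ_{k≤5n} 1/k^7.)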